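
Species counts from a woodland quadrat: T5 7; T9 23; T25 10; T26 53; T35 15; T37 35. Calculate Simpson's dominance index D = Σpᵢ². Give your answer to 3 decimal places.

0.241

Total N = 7+23+10+53+15+35 = 143, so the proportions are 0.04895, 0.16084, 0.06993, 0.37063, 0.1049, 0.24476 (working shown to 5 dp, full precision carried).
D = 0.04895² + 0.16084² + 0.06993² + 0.37063² + 0.1049² + 0.24476² = 0.00240 + 0.02587 + 0.00489 + 0.13737 + 0.01100 + 0.05991 = 0.24143.
To 3 decimal places, D = 0.241.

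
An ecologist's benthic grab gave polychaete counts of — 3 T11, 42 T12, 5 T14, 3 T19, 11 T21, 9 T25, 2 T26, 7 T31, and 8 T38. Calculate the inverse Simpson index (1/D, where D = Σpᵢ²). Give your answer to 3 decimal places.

Total N = 3+42+5+3+11+9+2+7+8 = 90, so the proportions are 0.0333333, 0.4666667, 0.0555556, 0.0333333, 0.1222222, 0.1, 0.0222222, 0.0777778, 0.0888889 (working shown to 7 dp, full precision carried).
D = 0.0333333² + 0.4666667² + 0.0555556² + 0.0333333² + 0.1222222² + 0.1² + 0.0222222² + 0.0777778² + 0.0888889² = 0.0011111 + 0.2177778 + 0.0030864 + 0.0011111 + 0.0149383 + 0.0100000 + 0.0004938 + 0.0060494 + 0.0079012 = 0.2624691.
So 1/D = 3.80997, i.e. 3.810 to 3 decimal places.

3.810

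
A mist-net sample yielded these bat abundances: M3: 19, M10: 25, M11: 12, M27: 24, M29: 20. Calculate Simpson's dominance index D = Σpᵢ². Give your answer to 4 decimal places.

0.2106

Total N = 19+25+12+24+20 = 100, so the proportions are 0.19, 0.25, 0.12, 0.24, 0.2 (working shown to 6 dp, full precision carried).
D = 0.19² + 0.25² + 0.12² + 0.24² + 0.2² = 0.036100 + 0.062500 + 0.014400 + 0.057600 + 0.040000 = 0.210600.
To 4 decimal places, D = 0.2106.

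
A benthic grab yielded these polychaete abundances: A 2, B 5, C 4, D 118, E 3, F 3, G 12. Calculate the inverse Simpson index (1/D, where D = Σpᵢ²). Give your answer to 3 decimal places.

1.529

Total N = 2+5+4+118+3+3+12 = 147, so the proportions are 0.013605, 0.034014, 0.027211, 0.802721, 0.020408, 0.020408, 0.081633 (working shown to 6 dp, full precision carried).
D = 0.013605² + 0.034014² + 0.027211² + 0.802721² + 0.020408² + 0.020408² + 0.081633² = 0.000185 + 0.001157 + 0.000740 + 0.644361 + 0.000416 + 0.000416 + 0.006664 = 0.653940.
So 1/D = 1.52919, i.e. 1.529 to 3 decimal places.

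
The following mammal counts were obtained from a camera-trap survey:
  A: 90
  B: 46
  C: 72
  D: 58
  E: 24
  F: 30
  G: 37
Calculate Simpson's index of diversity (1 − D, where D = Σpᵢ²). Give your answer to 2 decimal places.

Total N = 90+46+72+58+24+30+37 = 357, so the proportions are 0.2521, 0.1289, 0.2017, 0.1625, 0.0672, 0.084, 0.1036 (working shown to 4 dp, full precision carried).
D = 0.2521² + 0.1289² + 0.2017² + 0.1625² + 0.0672² + 0.084² + 0.1036² = 0.0636 + 0.0166 + 0.0407 + 0.0264 + 0.0045 + 0.0071 + 0.0107 = 0.1696.
So 1 − D = 0.8304, i.e. 0.83 to 2 decimal places.

0.83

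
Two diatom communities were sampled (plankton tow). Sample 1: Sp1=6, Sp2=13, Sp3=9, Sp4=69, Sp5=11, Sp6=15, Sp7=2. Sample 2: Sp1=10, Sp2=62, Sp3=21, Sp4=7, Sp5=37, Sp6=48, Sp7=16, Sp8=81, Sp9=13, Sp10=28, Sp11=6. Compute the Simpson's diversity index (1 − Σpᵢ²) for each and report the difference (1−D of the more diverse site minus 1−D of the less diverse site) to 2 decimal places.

0.20

Sample 1: N=125, proportions 0.048, 0.104, 0.072, 0.552, 0.088, 0.12, 0.016, giving 1−D = 0.6546 (working shown to 4 dp, full precision carried).
Sample 2: N=329, proportions 0.0304, 0.1884, 0.0638, 0.0213, 0.1125, 0.1459, 0.0486, 0.2462, 0.0395, 0.0851, 0.0182, giving 1−D = 0.8530.
Difference = |0.6546 − 0.8530| = 0.1984, i.e. 0.20 to 2 decimal places.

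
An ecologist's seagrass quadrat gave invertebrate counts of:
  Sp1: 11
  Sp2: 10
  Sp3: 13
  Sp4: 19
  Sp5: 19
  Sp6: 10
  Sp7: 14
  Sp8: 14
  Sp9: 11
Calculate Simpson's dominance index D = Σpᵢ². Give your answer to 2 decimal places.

Total N = 11+10+13+19+19+10+14+14+11 = 121, so the proportions are 0.0909, 0.0826, 0.1074, 0.157, 0.157, 0.0826, 0.1157, 0.1157, 0.0909 (working shown to 4 dp, full precision carried).
D = 0.0909² + 0.0826² + 0.1074² + 0.157² + 0.157² + 0.0826² + 0.1157² + 0.1157² + 0.0909² = 0.0083 + 0.0068 + 0.0115 + 0.0247 + 0.0247 + 0.0068 + 0.0134 + 0.0134 + 0.0083 = 0.1178.
To 2 decimal places, D = 0.12.

0.12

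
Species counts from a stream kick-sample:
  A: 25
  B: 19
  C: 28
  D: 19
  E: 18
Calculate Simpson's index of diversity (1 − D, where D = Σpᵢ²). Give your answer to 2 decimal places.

Total N = 25+19+28+19+18 = 109, so the proportions are 0.2294, 0.1743, 0.2569, 0.1743, 0.1651 (working shown to 4 dp, full precision carried).
D = 0.2294² + 0.1743² + 0.2569² + 0.1743² + 0.1651² = 0.0526 + 0.0304 + 0.0660 + 0.0304 + 0.0273 = 0.2066.
So 1 − D = 0.7934, i.e. 0.79 to 2 decimal places.

0.79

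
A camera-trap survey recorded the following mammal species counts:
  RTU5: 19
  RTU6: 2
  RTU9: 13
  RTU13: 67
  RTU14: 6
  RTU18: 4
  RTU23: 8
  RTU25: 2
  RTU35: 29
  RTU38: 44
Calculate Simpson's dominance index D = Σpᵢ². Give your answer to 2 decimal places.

0.21

Total N = 19+2+13+67+6+4+8+2+29+44 = 194, so the proportions are 0.0979, 0.0103, 0.067, 0.3454, 0.0309, 0.0206, 0.0412, 0.0103, 0.1495, 0.2268 (working shown to 4 dp, full precision carried).
D = 0.0979² + 0.0103² + 0.067² + 0.3454² + 0.0309² + 0.0206² + 0.0412² + 0.0103² + 0.1495² + 0.2268² = 0.0096 + 0.0001 + 0.0045 + 0.1193 + 0.0010 + 0.0004 + 0.0017 + 0.0001 + 0.0223 + 0.0514 = 0.2104.
To 2 decimal places, D = 0.21.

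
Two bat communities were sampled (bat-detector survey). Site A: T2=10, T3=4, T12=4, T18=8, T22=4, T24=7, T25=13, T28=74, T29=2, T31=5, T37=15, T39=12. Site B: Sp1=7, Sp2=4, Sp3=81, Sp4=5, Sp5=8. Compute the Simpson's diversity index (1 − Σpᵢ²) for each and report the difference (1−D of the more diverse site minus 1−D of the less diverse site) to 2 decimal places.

0.36

Site A: N=158, proportions 0.06329, 0.02532, 0.02532, 0.05063, 0.02532, 0.0443, 0.08228, 0.46835, 0.01266, 0.03165, 0.09494, 0.07595, giving 1−D = 0.74748 (working shown to 5 dp, full precision carried).
Site B: N=105, proportions 0.06667, 0.0381, 0.77143, 0.04762, 0.07619, giving 1−D = 0.39093.
Difference = |0.74748 − 0.39093| = 0.35655, i.e. 0.36 to 2 decimal places.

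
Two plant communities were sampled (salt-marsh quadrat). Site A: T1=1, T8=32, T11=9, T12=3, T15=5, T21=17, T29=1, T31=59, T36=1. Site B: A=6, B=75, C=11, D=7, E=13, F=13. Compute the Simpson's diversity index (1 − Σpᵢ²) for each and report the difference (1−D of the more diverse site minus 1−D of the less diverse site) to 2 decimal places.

0.10

Site A: N=128, proportions 0.0078, 0.25, 0.0703, 0.0234, 0.0391, 0.1328, 0.0078, 0.4609, 0.0078, giving 1−D = 0.7002 (working shown to 4 dp, full precision carried).
Site B: N=125, proportions 0.048, 0.6, 0.088, 0.056, 0.104, 0.104, giving 1−D = 0.6052.
Difference = |0.7002 − 0.6052| = 0.0950, i.e. 0.10 to 2 decimal places.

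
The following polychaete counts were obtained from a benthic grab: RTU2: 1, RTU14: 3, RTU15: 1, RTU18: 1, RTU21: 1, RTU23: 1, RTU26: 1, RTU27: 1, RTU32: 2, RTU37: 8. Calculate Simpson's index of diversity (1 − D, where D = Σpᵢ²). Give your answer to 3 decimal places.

Total N = 1+3+1+1+1+1+1+1+2+8 = 20, so the proportions are 0.05, 0.15, 0.05, 0.05, 0.05, 0.05, 0.05, 0.05, 0.1, 0.4 (working shown to 5 dp, full precision carried).
D = 0.05² + 0.15² + 0.05² + 0.05² + 0.05² + 0.05² + 0.05² + 0.05² + 0.1² + 0.4² = 0.00250 + 0.02250 + 0.00250 + 0.00250 + 0.00250 + 0.00250 + 0.00250 + 0.00250 + 0.01000 + 0.16000 = 0.21000.
So 1 − D = 0.79000, i.e. 0.790 to 3 decimal places.

0.790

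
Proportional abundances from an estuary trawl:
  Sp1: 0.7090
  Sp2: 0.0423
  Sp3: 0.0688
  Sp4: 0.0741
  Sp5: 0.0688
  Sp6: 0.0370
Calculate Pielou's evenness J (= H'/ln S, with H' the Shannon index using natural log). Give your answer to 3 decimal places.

0.592

H' = −Σ pᵢ ln pᵢ = −((-0.24382) + (-0.13379) + (-0.18415) + (-0.19283) + (-0.18415) + (-0.12198)) = 1.06073 (working shown to 5 dp, full precision carried).
With S = 6 species, ln S = 1.79176, so J = 1.06073/1.79176 = 0.59200, i.e. 0.592 to 3 decimal places.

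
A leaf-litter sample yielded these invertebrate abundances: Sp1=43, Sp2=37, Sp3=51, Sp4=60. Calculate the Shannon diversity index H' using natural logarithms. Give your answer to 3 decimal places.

1.370

Total N = 43+37+51+60 = 191, so the proportions are 0.22513, 0.19372, 0.26702, 0.31414 (working shown to 5 dp, full precision carried).
Each pᵢ ln pᵢ term: 0.22513×(-1.49107)=-0.33569, 0.19372×(-1.64136)=-0.31796, 0.26702×(-1.32045)=-0.35258, 0.31414×(-1.15793)=-0.36375.
Sum = -1.36997, so H' = 1.370.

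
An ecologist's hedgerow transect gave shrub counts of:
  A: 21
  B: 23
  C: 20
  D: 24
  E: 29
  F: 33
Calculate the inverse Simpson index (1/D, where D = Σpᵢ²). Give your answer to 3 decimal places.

Total N = 21+23+20+24+29+33 = 150, so the proportions are 0.14, 0.1533333, 0.1333333, 0.16, 0.1933333, 0.22 (working shown to 7 dp, full precision carried).
D = 0.14² + 0.1533333² + 0.1333333² + 0.16² + 0.1933333² + 0.22² = 0.0196000 + 0.0235111 + 0.0177778 + 0.0256000 + 0.0373778 + 0.0484000 = 0.1722667.
So 1/D = 5.80495, i.e. 5.805 to 3 decimal places.

5.805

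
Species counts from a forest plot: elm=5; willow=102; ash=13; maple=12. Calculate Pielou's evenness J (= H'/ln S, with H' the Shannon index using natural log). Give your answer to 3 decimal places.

0.555

Total N = 5+102+13+12 = 132, so the proportions are 0.03788, 0.77273, 0.09848, 0.09091 (working shown to 5 dp, full precision carried).
H' = −Σ pᵢ ln pᵢ = −((-0.12399) + (-0.19923) + (-0.22827) + (-0.21799)) = 0.76949.
With S = 4 species, ln S = 1.38629, so J = 0.76949/1.38629 = 0.55507, i.e. 0.555 to 3 decimal places.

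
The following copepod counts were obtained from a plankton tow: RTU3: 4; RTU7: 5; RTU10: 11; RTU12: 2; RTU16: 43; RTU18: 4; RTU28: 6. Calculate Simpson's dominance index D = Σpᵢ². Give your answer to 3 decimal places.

0.367

Total N = 4+5+11+2+43+4+6 = 75, so the proportions are 0.05333, 0.06667, 0.14667, 0.02667, 0.57333, 0.05333, 0.08 (working shown to 5 dp, full precision carried).
D = 0.05333² + 0.06667² + 0.14667² + 0.02667² + 0.57333² + 0.05333² + 0.08² = 0.00284 + 0.00444 + 0.02151 + 0.00071 + 0.32871 + 0.00284 + 0.00640 = 0.36747.
To 3 decimal places, D = 0.367.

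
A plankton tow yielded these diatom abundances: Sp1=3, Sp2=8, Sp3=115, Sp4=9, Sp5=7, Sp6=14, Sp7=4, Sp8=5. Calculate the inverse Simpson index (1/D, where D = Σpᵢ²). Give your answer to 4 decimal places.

1.9923

Total N = 3+8+115+9+7+14+4+5 = 165, so the proportions are 0.0181818, 0.0484848, 0.6969697, 0.0545455, 0.0424242, 0.0848485, 0.0242424, 0.030303 (working shown to 7 dp, full precision carried).
D = 0.0181818² + 0.0484848² + 0.6969697² + 0.0545455² + 0.0424242² + 0.0848485² + 0.0242424² + 0.030303² = 0.0003306 + 0.0023508 + 0.4857668 + 0.0029752 + 0.0017998 + 0.0071993 + 0.0005877 + 0.0009183 = 0.5019284.
So 1/D = 1.992316, i.e. 1.9923 to 4 decimal places.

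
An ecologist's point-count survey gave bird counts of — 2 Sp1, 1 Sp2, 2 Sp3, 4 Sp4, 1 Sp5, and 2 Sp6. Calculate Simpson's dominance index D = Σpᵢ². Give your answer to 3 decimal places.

Total N = 2+1+2+4+1+2 = 12, so the proportions are 0.16667, 0.08333, 0.16667, 0.33333, 0.08333, 0.16667 (working shown to 5 dp, full precision carried).
D = 0.16667² + 0.08333² + 0.16667² + 0.33333² + 0.08333² + 0.16667² = 0.02778 + 0.00694 + 0.02778 + 0.11111 + 0.00694 + 0.02778 = 0.20833.
To 3 decimal places, D = 0.208.

0.208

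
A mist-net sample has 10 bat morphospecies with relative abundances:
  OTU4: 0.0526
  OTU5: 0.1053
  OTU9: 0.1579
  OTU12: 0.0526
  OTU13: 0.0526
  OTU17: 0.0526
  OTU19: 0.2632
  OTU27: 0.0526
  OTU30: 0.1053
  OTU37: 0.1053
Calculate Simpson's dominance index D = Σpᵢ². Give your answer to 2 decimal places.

D = 0.0526² + 0.1053² + 0.1579² + 0.0526² + 0.0526² + 0.0526² + 0.2632² + 0.0526² + 0.1053² + 0.1053² = 0.0028 + 0.0111 + 0.0249 + 0.0028 + 0.0028 + 0.0028 + 0.0693 + 0.0028 + 0.0111 + 0.0111 = 0.1413 (working shown to 4 dp, full precision carried).
To 2 decimal places, D = 0.14.

0.14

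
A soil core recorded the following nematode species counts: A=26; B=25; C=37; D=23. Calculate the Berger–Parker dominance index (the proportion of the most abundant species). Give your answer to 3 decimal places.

0.333

Total N = 26+25+37+23 = 111, so the proportions are 0.23423, 0.22523, 0.33333, 0.20721 (working shown to 5 dp, full precision carried).
The largest proportion is 0.33333, i.e. d = 0.333 to 3 decimal places.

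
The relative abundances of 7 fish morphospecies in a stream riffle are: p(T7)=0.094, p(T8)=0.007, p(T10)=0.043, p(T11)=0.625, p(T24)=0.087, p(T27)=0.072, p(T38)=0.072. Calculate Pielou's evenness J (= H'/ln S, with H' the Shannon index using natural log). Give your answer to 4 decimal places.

0.6564

H' = −Σ pᵢ ln pᵢ = −((-0.222259) + (-0.034733) + (-0.135302) + (-0.293752) + (-0.212441) + (-0.189438) + (-0.189438)) = 1.277364 (working shown to 6 dp, full precision carried).
With S = 7 species, ln S = 1.945910, so J = 1.277364/1.945910 = 0.656435, i.e. 0.6564 to 4 decimal places.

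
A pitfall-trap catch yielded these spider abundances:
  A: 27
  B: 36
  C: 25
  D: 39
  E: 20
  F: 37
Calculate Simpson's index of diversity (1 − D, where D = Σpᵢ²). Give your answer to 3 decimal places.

Total N = 27+36+25+39+20+37 = 184, so the proportions are 0.14674, 0.19565, 0.13587, 0.21196, 0.1087, 0.20109 (working shown to 5 dp, full precision carried).
D = 0.14674² + 0.19565² + 0.13587² + 0.21196² + 0.1087² + 0.20109² = 0.02153 + 0.03828 + 0.01846 + 0.04493 + 0.01181 + 0.04044 = 0.17545.
So 1 − D = 0.82455, i.e. 0.825 to 3 decimal places.

0.825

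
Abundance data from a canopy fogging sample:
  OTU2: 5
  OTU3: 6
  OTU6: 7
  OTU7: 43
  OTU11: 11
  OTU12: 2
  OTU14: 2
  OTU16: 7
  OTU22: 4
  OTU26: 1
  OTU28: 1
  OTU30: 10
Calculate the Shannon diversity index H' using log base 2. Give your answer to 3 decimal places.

Total N = 5+6+7+43+11+2+2+7+4+1+1+10 = 99, so the proportions are 0.05051, 0.06061, 0.07071, 0.43434, 0.11111, 0.0202, 0.0202, 0.07071, 0.0404, 0.0101, 0.0101, 0.10101 (working shown to 5 dp, full precision carried).
Each pᵢ log₂ pᵢ term: 0.05051×(-4.30743)=-0.21755, 0.06061×(-4.04439)=-0.24511, 0.07071×(-3.82200)=-0.27024, 0.43434×(-1.20309)=-0.52256, 0.11111×(-3.16993)=-0.35221, 0.0202×(-5.62936)=-0.11372, 0.0202×(-5.62936)=-0.11372, 0.07071×(-3.82200)=-0.27024, 0.0404×(-4.62936)=-0.18704, 0.0101×(-6.62936)=-0.06696, 0.0101×(-6.62936)=-0.06696, 0.10101×(-3.30743)=-0.33408.
Sum = -2.76042, so H' = 2.760.

2.760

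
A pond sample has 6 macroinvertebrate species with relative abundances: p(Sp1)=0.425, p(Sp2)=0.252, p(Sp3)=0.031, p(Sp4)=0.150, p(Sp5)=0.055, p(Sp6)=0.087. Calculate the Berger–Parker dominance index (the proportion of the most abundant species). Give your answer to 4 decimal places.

0.4250

The largest proportion is 0.425, i.e. d = 0.4250 to 4 decimal places.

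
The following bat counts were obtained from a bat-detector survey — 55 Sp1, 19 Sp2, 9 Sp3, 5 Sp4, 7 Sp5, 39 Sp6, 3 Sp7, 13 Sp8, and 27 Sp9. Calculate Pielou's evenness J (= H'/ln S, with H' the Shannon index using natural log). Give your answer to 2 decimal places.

Total N = 55+19+9+5+7+39+3+13+27 = 177, so the proportions are 0.3107, 0.1073, 0.0508, 0.0282, 0.0395, 0.2203, 0.0169, 0.0734, 0.1525 (working shown to 4 dp, full precision carried).
H' = −Σ pᵢ ln pᵢ = −((-0.3632) + (-0.2396) + (-0.1515) + (-0.1008) + (-0.1277) + (-0.3333) + (-0.0691) + (-0.1918) + (-0.2868)) = 1.8637.
With S = 9 species, ln S = 2.1972, so J = 1.8637/2.1972 = 0.8482, i.e. 0.85 to 2 decimal places.

0.85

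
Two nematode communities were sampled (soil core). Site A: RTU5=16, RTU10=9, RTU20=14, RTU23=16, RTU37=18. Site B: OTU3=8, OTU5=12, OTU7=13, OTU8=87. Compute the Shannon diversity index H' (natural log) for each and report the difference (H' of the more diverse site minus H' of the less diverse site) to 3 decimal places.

Site A: N=73, proportions 0.21918, 0.12329, 0.19178, 0.21918, 0.24658, giving H' = 1.58537 (working shown to 5 dp, full precision carried).
Site B: N=120, proportions 0.06667, 0.1, 0.10833, 0.725, giving H' = 0.88472.
Difference = |1.58537 − 0.88472| = 0.70065, i.e. 0.701 to 3 decimal places.

0.701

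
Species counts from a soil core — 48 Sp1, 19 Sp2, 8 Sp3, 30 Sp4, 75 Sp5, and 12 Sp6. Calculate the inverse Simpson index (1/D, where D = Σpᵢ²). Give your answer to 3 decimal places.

Total N = 48+19+8+30+75+12 = 192, so the proportions are 0.25, 0.0989583, 0.0416667, 0.15625, 0.390625, 0.0625 (working shown to 7 dp, full precision carried).
D = 0.25² + 0.0989583² + 0.0416667² + 0.15625² + 0.390625² + 0.0625² = 0.0625000 + 0.0097928 + 0.0017361 + 0.0244141 + 0.1525879 + 0.0039062 = 0.2549371.
So 1/D = 3.92254, i.e. 3.923 to 3 decimal places.

3.923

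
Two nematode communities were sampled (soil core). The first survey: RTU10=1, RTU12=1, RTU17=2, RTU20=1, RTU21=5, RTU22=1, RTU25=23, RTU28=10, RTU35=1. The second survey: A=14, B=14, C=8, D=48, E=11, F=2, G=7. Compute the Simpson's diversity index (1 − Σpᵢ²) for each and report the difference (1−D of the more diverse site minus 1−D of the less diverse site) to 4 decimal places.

The first survey: N=45, proportions 0.0222222, 0.0222222, 0.0444444, 0.0222222, 0.1111111, 0.0222222, 0.5111111, 0.2222222, 0.0222222, giving 1−D = 0.6725926 (working shown to 7 dp, full precision carried).
The second survey: N=104, proportions 0.1346154, 0.1346154, 0.0769231, 0.4615385, 0.1057692, 0.0192308, 0.0673077, giving 1−D = 0.7287352.
Difference = |0.6725926 − 0.7287352| = 0.0561426, i.e. 0.0561 to 4 decimal places.

0.0561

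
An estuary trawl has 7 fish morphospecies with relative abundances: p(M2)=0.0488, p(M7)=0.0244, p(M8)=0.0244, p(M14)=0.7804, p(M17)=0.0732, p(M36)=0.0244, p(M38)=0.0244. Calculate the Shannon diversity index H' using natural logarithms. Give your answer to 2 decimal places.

0.89

Each pᵢ ln pᵢ term (working shown to 4 dp, full precision carried): 0.0488×(-3.0200)=-0.1474, 0.0244×(-3.7132)=-0.0906, 0.0244×(-3.7132)=-0.0906, 0.7804×(-0.2479)=-0.1935, 0.0732×(-2.6146)=-0.1914, 0.0244×(-3.7132)=-0.0906, 0.0244×(-3.7132)=-0.0906.
Sum = -0.8947, so H' = 0.89.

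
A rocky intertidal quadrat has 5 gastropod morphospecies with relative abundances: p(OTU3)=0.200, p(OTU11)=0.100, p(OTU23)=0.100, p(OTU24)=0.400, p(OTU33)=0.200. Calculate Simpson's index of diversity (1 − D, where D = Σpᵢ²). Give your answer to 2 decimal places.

0.74

D = 0.2² + 0.1² + 0.1² + 0.4² + 0.2² = 0.0400 + 0.0100 + 0.0100 + 0.1600 + 0.0400 = 0.2600 (working shown to 4 dp, full precision carried).
So 1 − D = 0.7400, i.e. 0.74 to 2 decimal places.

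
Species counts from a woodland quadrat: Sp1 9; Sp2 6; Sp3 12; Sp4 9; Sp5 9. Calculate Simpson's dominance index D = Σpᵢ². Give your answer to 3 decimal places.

0.209

Total N = 9+6+12+9+9 = 45, so the proportions are 0.2, 0.13333, 0.26667, 0.2, 0.2 (working shown to 5 dp, full precision carried).
D = 0.2² + 0.13333² + 0.26667² + 0.2² + 0.2² = 0.04000 + 0.01778 + 0.07111 + 0.04000 + 0.04000 = 0.20889.
To 3 decimal places, D = 0.209.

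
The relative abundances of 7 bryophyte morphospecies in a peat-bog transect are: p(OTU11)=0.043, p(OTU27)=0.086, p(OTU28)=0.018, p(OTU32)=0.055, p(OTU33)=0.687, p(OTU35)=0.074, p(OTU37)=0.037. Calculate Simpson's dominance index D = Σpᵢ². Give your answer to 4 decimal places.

D = 0.043² + 0.086² + 0.018² + 0.055² + 0.687² + 0.074² + 0.037² = 0.001849 + 0.007396 + 0.000324 + 0.003025 + 0.471969 + 0.005476 + 0.001369 = 0.491408 (working shown to 6 dp, full precision carried).
To 4 decimal places, D = 0.4914.

0.4914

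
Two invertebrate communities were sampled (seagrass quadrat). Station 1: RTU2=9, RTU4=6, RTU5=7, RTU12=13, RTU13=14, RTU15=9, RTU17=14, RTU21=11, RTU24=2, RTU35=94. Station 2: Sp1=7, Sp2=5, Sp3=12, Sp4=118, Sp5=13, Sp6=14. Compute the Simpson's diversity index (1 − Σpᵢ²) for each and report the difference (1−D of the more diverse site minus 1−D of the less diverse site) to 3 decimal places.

0.203

Station 1: N=179, proportions 0.05028, 0.03352, 0.03911, 0.07263, 0.07821, 0.05028, 0.07821, 0.06145, 0.01117, 0.52514, giving 1−D = 0.69511 (working shown to 5 dp, full precision carried).
Station 2: N=169, proportions 0.04142, 0.02959, 0.07101, 0.69822, 0.07692, 0.08284, giving 1−D = 0.49207.
Difference = |0.69511 − 0.49207| = 0.20304, i.e. 0.203 to 3 decimal places.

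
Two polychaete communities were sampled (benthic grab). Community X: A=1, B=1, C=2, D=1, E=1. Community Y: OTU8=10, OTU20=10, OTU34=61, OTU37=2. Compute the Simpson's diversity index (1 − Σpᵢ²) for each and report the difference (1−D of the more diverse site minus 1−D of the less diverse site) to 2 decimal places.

Community X: N=6, proportions 0.1667, 0.1667, 0.3333, 0.1667, 0.1667, giving 1−D = 0.7778 (working shown to 4 dp, full precision carried).
Community Y: N=83, proportions 0.1205, 0.1205, 0.7349, 0.0241, giving 1−D = 0.4303.
Difference = |0.7778 − 0.4303| = 0.3475, i.e. 0.35 to 2 decimal places.

0.35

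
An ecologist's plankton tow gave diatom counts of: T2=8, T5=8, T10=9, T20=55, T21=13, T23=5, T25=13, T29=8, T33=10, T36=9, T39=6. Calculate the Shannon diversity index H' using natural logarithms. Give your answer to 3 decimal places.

Total N = 8+8+9+55+13+5+13+8+10+9+6 = 144, so the proportions are 0.05556, 0.05556, 0.0625, 0.38194, 0.09028, 0.03472, 0.09028, 0.05556, 0.06944, 0.0625, 0.04167 (working shown to 5 dp, full precision carried).
Each pᵢ ln pᵢ term: 0.05556×(-2.89037)=-0.16058, 0.05556×(-2.89037)=-0.16058, 0.0625×(-2.77259)=-0.17329, 0.38194×(-0.96248)=-0.36761, 0.09028×(-2.40486)=-0.21711, 0.03472×(-3.36038)=-0.11668, 0.09028×(-2.40486)=-0.21711, 0.05556×(-2.89037)=-0.16058, 0.06944×(-2.66723)=-0.18522, 0.0625×(-2.77259)=-0.17329, 0.04167×(-3.17805)=-0.13242.
Sum = -2.06445, so H' = 2.064.

2.064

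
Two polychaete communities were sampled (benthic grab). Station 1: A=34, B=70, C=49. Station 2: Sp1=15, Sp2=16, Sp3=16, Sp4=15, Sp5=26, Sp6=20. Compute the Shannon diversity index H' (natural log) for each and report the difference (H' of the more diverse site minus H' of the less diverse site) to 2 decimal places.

Station 1: N=153, proportions 0.22222, 0.45752, 0.32026, giving H' = 1.05665 (working shown to 5 dp, full precision carried).
Station 2: N=108, proportions 0.13889, 0.14815, 0.14815, 0.13889, 0.24074, 0.18519, giving H' = 1.76927.
Difference = |1.05665 − 1.76927| = 0.71262, i.e. 0.71 to 2 decimal places.

0.71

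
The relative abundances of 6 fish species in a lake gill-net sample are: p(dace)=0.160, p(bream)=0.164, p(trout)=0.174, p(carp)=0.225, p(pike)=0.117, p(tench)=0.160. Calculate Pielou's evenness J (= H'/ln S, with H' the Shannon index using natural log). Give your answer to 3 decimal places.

0.990

H' = −Σ pᵢ ln pᵢ = −((-0.29321) + (-0.29649) + (-0.30427) + (-0.33562) + (-0.25103) + (-0.29321)) = 1.77385 (working shown to 5 dp, full precision carried).
With S = 6 species, ln S = 1.79176, so J = 1.77385/1.79176 = 0.99000, i.e. 0.990 to 3 decimal places.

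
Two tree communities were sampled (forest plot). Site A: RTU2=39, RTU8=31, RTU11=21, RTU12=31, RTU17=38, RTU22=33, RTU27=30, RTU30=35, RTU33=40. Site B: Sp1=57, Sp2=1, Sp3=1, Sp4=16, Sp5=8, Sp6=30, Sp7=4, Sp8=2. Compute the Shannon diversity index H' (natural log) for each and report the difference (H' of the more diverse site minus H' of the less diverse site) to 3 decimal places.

Site A: N=298, proportions 0.13087, 0.10403, 0.07047, 0.10403, 0.12752, 0.11074, 0.10067, 0.11745, 0.13423, giving H' = 2.18245 (working shown to 5 dp, full precision carried).
Site B: N=119, proportions 0.47899, 0.0084, 0.0084, 0.13445, 0.06723, 0.2521, 0.03361, 0.01681, giving H' = 1.41426.
Difference = |2.18245 − 1.41426| = 0.76819, i.e. 0.768 to 3 decimal places.

0.768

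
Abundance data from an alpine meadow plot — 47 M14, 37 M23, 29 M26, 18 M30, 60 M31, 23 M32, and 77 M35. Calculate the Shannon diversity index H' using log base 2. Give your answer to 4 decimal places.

Total N = 47+37+29+18+60+23+77 = 291, so the proportions are 0.161512, 0.127148, 0.099656, 0.061856, 0.206186, 0.079038, 0.264605 (working shown to 6 dp, full precision carried).
Each pᵢ log₂ pᵢ term: 0.161512×(-2.630286)=-0.424823, 0.127148×(-2.975422)=-0.378318, 0.099656×(-3.326894)=-0.331546, 0.061856×(-4.014950)=-0.248347, 0.206186×(-2.277985)=-0.469688, 0.079038×(-3.661313)=-0.289382, 0.264605×(-1.918089)=-0.507536.
Sum = -2.649640, so H' = 2.6496.

2.6496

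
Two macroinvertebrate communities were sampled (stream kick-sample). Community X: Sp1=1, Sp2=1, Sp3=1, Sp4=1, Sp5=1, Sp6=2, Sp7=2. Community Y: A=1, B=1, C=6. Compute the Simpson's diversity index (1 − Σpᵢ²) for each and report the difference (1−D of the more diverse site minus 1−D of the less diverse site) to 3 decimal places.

0.433

Community X: N=9, proportions 0.11111, 0.11111, 0.11111, 0.11111, 0.11111, 0.22222, 0.22222, giving 1−D = 0.83951 (working shown to 5 dp, full precision carried).
Community Y: N=8, proportions 0.125, 0.125, 0.75, giving 1−D = 0.40625.
Difference = |0.83951 − 0.40625| = 0.43326, i.e. 0.433 to 3 decimal places.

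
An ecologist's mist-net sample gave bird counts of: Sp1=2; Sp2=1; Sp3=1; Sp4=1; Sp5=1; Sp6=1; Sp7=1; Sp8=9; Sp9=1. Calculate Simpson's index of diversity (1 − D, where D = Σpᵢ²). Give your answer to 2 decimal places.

Total N = 2+1+1+1+1+1+1+9+1 = 18, so the proportions are 0.1111, 0.0556, 0.0556, 0.0556, 0.0556, 0.0556, 0.0556, 0.5, 0.0556 (working shown to 4 dp, full precision carried).
D = 0.1111² + 0.0556² + 0.0556² + 0.0556² + 0.0556² + 0.0556² + 0.0556² + 0.5² + 0.0556² = 0.0123 + 0.0031 + 0.0031 + 0.0031 + 0.0031 + 0.0031 + 0.0031 + 0.2500 + 0.0031 = 0.2840.
So 1 − D = 0.7160, i.e. 0.72 to 2 decimal places.

0.72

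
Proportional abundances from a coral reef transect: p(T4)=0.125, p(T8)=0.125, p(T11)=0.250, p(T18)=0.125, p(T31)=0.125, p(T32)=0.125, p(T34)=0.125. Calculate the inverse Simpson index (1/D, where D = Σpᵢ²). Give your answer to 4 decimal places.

6.4000

D = 0.125² + 0.125² + 0.25² + 0.125² + 0.125² + 0.125² + 0.125² = 0.01562500 + 0.01562500 + 0.06250000 + 0.01562500 + 0.01562500 + 0.01562500 + 0.01562500 = 0.15625000 (working shown to 8 dp, full precision carried).
So 1/D = 6.400000, i.e. 6.4000 to 4 decimal places.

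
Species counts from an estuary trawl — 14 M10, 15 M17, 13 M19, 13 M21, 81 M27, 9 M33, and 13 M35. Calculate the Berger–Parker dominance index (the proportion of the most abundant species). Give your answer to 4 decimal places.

0.5127

Total N = 14+15+13+13+81+9+13 = 158, so the proportions are 0.088608, 0.094937, 0.082278, 0.082278, 0.512658, 0.056962, 0.082278 (working shown to 6 dp, full precision carried).
The largest proportion is 0.512658, i.e. d = 0.5127 to 4 decimal places.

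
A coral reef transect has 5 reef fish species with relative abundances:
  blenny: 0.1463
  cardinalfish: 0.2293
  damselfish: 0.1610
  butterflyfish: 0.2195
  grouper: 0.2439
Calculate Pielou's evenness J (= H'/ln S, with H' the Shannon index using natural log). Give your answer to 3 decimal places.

0.988

H' = −Σ pᵢ ln pᵢ = −((-0.28120) + (-0.33770) + (-0.29404) + (-0.33285) + (-0.34414)) = 1.58993 (working shown to 5 dp, full precision carried).
With S = 5 species, ln S = 1.60944, so J = 1.58993/1.60944 = 0.98788, i.e. 0.988 to 3 decimal places.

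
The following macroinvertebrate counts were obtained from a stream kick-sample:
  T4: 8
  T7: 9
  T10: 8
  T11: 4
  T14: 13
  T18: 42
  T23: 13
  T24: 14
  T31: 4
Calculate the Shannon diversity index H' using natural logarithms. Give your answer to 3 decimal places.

Total N = 8+9+8+4+13+42+13+14+4 = 115, so the proportions are 0.06957, 0.07826, 0.06957, 0.03478, 0.11304, 0.36522, 0.11304, 0.12174, 0.03478 (working shown to 5 dp, full precision carried).
Each pᵢ ln pᵢ term: 0.06957×(-2.66549)=-0.18543, 0.07826×(-2.54771)=-0.19939, 0.06957×(-2.66549)=-0.18543, 0.03478×(-3.35864)=-0.11682, 0.11304×(-2.17998)=-0.24643, 0.36522×(-1.00726)=-0.36787, 0.11304×(-2.17998)=-0.24643, 0.12174×(-2.10587)=-0.25637, 0.03478×(-3.35864)=-0.11682.
Sum = -1.92098, so H' = 1.921.

1.921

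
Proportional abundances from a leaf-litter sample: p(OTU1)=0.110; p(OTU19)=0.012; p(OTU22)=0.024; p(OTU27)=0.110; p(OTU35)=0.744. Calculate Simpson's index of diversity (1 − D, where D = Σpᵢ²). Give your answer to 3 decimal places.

0.422

D = 0.11² + 0.012² + 0.024² + 0.11² + 0.744² = 0.01210 + 0.00014 + 0.00058 + 0.01210 + 0.55354 = 0.57846 (working shown to 5 dp, full precision carried).
So 1 − D = 0.42154, i.e. 0.422 to 3 decimal places.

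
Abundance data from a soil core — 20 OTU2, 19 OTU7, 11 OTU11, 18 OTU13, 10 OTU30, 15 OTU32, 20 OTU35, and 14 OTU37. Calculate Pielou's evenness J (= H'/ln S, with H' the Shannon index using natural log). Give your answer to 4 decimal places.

0.9862

Total N = 20+19+11+18+10+15+20+14 = 127, so the proportions are 0.15748, 0.149606, 0.086614, 0.141732, 0.07874, 0.11811, 0.15748, 0.110236 (working shown to 6 dp, full precision carried).
H' = −Σ pᵢ ln pᵢ = −((-0.291095) + (-0.284214) + (-0.211884) + (-0.276919) + (-0.200126) + (-0.252300) + (-0.291095) + (-0.243085)) = 2.050718.
With S = 8 species, ln S = 2.079442, so J = 2.050718/2.079442 = 0.986187, i.e. 0.9862 to 4 decimal places.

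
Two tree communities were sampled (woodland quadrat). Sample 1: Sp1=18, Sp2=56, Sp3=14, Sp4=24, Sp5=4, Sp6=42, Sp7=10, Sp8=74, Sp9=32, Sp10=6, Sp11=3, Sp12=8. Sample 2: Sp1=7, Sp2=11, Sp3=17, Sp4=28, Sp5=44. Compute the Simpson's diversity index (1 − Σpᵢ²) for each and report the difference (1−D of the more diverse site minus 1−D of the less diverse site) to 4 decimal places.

0.1274

Sample 1: N=291, proportions 0.0618557, 0.1924399, 0.04811, 0.0824742, 0.0137457, 0.1443299, 0.0343643, 0.2542955, 0.1099656, 0.0206186, 0.0103093, 0.0274914, giving 1−D = 0.8497774 (working shown to 7 dp, full precision carried).
Sample 2: N=107, proportions 0.0654206, 0.1028037, 0.1588785, 0.2616822, 0.411215, giving 1−D = 0.7223338.
Difference = |0.8497774 − 0.7223338| = 0.1274436, i.e. 0.1274 to 4 decimal places.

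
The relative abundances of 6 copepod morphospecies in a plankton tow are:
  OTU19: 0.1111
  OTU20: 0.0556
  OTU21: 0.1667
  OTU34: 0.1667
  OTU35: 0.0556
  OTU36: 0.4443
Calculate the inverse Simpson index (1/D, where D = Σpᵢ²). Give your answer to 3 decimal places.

3.683

D = 0.1111² + 0.0556² + 0.1667² + 0.1667² + 0.0556² + 0.4443² = 0.0123432 + 0.0030914 + 0.0277889 + 0.0277889 + 0.0030914 + 0.1974025 = 0.2715062 (working shown to 7 dp, full precision carried).
So 1/D = 3.68316, i.e. 3.683 to 3 decimal places.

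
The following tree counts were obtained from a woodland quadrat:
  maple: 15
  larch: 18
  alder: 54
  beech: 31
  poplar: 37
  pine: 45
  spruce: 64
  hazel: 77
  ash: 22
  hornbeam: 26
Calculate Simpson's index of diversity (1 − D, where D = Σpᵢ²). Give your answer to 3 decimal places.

Total N = 15+18+54+31+37+45+64+77+22+26 = 389, so the proportions are 0.03856, 0.04627, 0.13882, 0.07969, 0.09512, 0.11568, 0.16452, 0.19794, 0.05656, 0.06684 (working shown to 5 dp, full precision carried).
D = 0.03856² + 0.04627² + 0.13882² + 0.07969² + 0.09512² + 0.11568² + 0.16452² + 0.19794² + 0.05656² + 0.06684² = 0.00149 + 0.00214 + 0.01927 + 0.00635 + 0.00905 + 0.01338 + 0.02707 + 0.03918 + 0.00320 + 0.00447 = 0.12559.
So 1 − D = 0.87441, i.e. 0.874 to 3 decimal places.

0.874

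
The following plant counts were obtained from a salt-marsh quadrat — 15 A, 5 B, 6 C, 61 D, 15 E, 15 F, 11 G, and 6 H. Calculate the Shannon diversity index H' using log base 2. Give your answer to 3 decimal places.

Total N = 15+5+6+61+15+15+11+6 = 134, so the proportions are 0.11194, 0.03731, 0.04478, 0.45522, 0.11194, 0.11194, 0.08209, 0.04478 (working shown to 5 dp, full precision carried).
Each pᵢ log₂ pᵢ term: 0.11194×(-3.15920)=-0.35364, 0.03731×(-4.74416)=-0.17702, 0.04478×(-4.48113)=-0.20065, 0.45522×(-1.13535)=-0.51684, 0.11194×(-3.15920)=-0.35364, 0.11194×(-3.15920)=-0.35364, 0.08209×(-3.60666)=-0.29607, 0.04478×(-4.48113)=-0.20065.
Sum = -2.45215, so H' = 2.452.

2.452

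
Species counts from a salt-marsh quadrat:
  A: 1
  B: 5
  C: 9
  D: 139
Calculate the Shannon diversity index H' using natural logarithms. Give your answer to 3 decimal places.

Total N = 1+5+9+139 = 154, so the proportions are 0.00649, 0.03247, 0.05844, 0.9026 (working shown to 5 dp, full precision carried).
Each pᵢ ln pᵢ term: 0.00649×(-5.03695)=-0.03271, 0.03247×(-3.42751)=-0.11128, 0.05844×(-2.83973)=-0.16596, 0.9026×(-0.10248)=-0.09250.
Sum = -0.40245, so H' = 0.402.

0.402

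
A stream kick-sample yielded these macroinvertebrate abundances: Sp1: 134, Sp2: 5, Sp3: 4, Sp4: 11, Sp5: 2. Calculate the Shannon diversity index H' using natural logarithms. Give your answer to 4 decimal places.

0.5776

Total N = 134+5+4+11+2 = 156, so the proportions are 0.858974, 0.032051, 0.025641, 0.070513, 0.012821 (working shown to 6 dp, full precision carried).
Each pᵢ ln pᵢ term: 0.858974×(-0.152016)=-0.130578, 0.032051×(-3.440418)=-0.110270, 0.025641×(-3.663562)=-0.093937, 0.070513×(-2.651961)=-0.186997, 0.012821×(-4.356709)=-0.055855.
Sum = -0.577638, so H' = 0.5776.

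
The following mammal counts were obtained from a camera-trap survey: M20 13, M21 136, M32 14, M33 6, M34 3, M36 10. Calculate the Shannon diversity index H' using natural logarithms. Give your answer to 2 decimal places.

Total N = 13+136+14+6+3+10 = 182, so the proportions are 0.0714, 0.7473, 0.0769, 0.033, 0.0165, 0.0549 (working shown to 4 dp, full precision carried).
Each pᵢ ln pᵢ term: 0.0714×(-2.6391)=-0.1885, 0.7473×(-0.2914)=-0.2177, 0.0769×(-2.5649)=-0.1973, 0.033×(-3.4122)=-0.1125, 0.0165×(-4.1054)=-0.0677, 0.0549×(-2.9014)=-0.1594.
Sum = -0.9431, so H' = 0.94.

0.94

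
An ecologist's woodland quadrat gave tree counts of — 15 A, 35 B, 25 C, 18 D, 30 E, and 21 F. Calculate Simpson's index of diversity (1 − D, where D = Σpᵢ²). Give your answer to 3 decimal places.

Total N = 15+35+25+18+30+21 = 144, so the proportions are 0.10417, 0.24306, 0.17361, 0.125, 0.20833, 0.14583 (working shown to 5 dp, full precision carried).
D = 0.10417² + 0.24306² + 0.17361² + 0.125² + 0.20833² + 0.14583² = 0.01085 + 0.05908 + 0.03014 + 0.01562 + 0.04340 + 0.02127 = 0.18036.
So 1 − D = 0.81964, i.e. 0.820 to 3 decimal places.

0.820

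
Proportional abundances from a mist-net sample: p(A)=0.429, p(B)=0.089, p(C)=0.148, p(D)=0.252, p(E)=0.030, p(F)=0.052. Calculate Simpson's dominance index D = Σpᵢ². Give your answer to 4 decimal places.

D = 0.429² + 0.089² + 0.148² + 0.252² + 0.03² + 0.052² = 0.184041 + 0.007921 + 0.021904 + 0.063504 + 0.000900 + 0.002704 = 0.280974 (working shown to 6 dp, full precision carried).
To 4 decimal places, D = 0.2810.

0.2810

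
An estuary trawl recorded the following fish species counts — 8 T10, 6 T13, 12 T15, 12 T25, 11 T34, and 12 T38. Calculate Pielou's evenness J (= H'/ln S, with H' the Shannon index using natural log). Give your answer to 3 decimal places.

Total N = 8+6+12+12+11+12 = 61, so the proportions are 0.13115, 0.09836, 0.19672, 0.19672, 0.18033, 0.19672 (working shown to 5 dp, full precision carried).
H' = −Σ pᵢ ln pᵢ = −((-0.26642) + (-0.22811) + (-0.31986) + (-0.31986) + (-0.30890) + (-0.31986)) = 1.76301.
With S = 6 species, ln S = 1.79176, so J = 1.76301/1.79176 = 0.98396, i.e. 0.984 to 3 decimal places.

0.984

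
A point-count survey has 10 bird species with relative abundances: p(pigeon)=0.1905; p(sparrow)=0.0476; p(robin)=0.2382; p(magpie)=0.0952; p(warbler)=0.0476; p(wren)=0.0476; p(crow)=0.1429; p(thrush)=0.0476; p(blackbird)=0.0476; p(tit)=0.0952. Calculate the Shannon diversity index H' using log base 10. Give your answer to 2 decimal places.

Each pᵢ log₁₀ pᵢ term (working shown to 4 dp, full precision carried): 0.1905×(-0.7201)=-0.1372, 0.0476×(-1.3224)=-0.0629, 0.2382×(-0.6231)=-0.1484, 0.0952×(-1.0214)=-0.0972, 0.0476×(-1.3224)=-0.0629, 0.0476×(-1.3224)=-0.0629, 0.1429×(-0.8450)=-0.1207, 0.0476×(-1.3224)=-0.0629, 0.0476×(-1.3224)=-0.0629, 0.0952×(-1.0214)=-0.0972.
Sum = -0.9155, so H' = 0.92.

0.92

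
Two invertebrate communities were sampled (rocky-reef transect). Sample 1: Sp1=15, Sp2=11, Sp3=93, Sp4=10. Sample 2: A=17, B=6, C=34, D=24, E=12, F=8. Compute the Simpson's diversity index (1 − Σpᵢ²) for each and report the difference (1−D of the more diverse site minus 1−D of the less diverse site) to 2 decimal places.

Sample 1: N=129, proportions 0.1163, 0.0853, 0.7209, 0.0775, giving 1−D = 0.4535 (working shown to 4 dp, full precision carried).
Sample 2: N=101, proportions 0.1683, 0.0594, 0.3366, 0.2376, 0.1188, 0.0792, giving 1−D = 0.7780.
Difference = |0.4535 − 0.7780| = 0.3245, i.e. 0.32 to 2 decimal places.

0.32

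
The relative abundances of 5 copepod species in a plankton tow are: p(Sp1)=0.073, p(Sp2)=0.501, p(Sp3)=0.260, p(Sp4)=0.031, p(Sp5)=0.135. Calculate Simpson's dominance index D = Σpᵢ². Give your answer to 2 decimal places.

D = 0.073² + 0.501² + 0.26² + 0.031² + 0.135² = 0.0053 + 0.2510 + 0.0676 + 0.0010 + 0.0182 = 0.3431 (working shown to 4 dp, full precision carried).
To 2 decimal places, D = 0.34.

0.34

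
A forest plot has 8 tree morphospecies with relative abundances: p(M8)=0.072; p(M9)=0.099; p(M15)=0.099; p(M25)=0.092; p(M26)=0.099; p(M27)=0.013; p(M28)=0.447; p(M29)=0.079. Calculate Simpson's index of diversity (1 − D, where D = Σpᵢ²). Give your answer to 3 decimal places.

0.751

D = 0.072² + 0.099² + 0.099² + 0.092² + 0.099² + 0.013² + 0.447² + 0.079² = 0.00518 + 0.00980 + 0.00980 + 0.00846 + 0.00980 + 0.00017 + 0.19981 + 0.00624 = 0.24927 (working shown to 5 dp, full precision carried).
So 1 − D = 0.75073, i.e. 0.751 to 3 decimal places.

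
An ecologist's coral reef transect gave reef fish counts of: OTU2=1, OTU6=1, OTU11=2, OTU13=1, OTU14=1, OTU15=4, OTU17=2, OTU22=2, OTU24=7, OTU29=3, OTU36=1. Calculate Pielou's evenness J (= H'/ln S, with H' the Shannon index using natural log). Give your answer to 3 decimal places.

0.898

Total N = 1+1+2+1+1+4+2+2+7+3+1 = 25, so the proportions are 0.04, 0.04, 0.08, 0.04, 0.04, 0.16, 0.08, 0.08, 0.28, 0.12, 0.04 (working shown to 5 dp, full precision carried).
H' = −Σ pᵢ ln pᵢ = −((-0.12876) + (-0.12876) + (-0.20206) + (-0.12876) + (-0.12876) + (-0.29321) + (-0.20206) + (-0.20206) + (-0.35643) + (-0.25443) + (-0.12876)) = 2.15403.
With S = 11 species, ln S = 2.39790, so J = 2.15403/2.39790 = 0.89830, i.e. 0.898 to 3 decimal places.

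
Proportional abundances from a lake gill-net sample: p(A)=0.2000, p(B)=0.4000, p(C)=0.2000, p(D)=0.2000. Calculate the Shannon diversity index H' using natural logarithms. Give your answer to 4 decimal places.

Each pᵢ ln pᵢ term (working shown to 6 dp, full precision carried): 0.2×(-1.609438)=-0.321888, 0.4×(-0.916291)=-0.366516, 0.2×(-1.609438)=-0.321888, 0.2×(-1.609438)=-0.321888.
Sum = -1.332179, so H' = 1.3322.

1.3322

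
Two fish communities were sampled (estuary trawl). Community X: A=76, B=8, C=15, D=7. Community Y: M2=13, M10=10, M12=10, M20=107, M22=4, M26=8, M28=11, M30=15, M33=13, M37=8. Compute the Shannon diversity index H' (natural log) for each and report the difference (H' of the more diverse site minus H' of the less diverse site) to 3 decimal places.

Community X: N=106, proportions 0.71698, 0.07547, 0.14151, 0.06604, giving H' = 0.88973 (working shown to 5 dp, full precision carried).
Community Y: N=199, proportions 0.06533, 0.05025, 0.05025, 0.53769, 0.0201, 0.0402, 0.05528, 0.07538, 0.06533, 0.0402, giving H' = 1.68252.
Difference = |0.88973 − 1.68252| = 0.79279, i.e. 0.793 to 3 decimal places.

0.793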